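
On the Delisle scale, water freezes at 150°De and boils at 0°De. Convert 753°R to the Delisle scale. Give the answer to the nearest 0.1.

-67.8°De

First in Celsius: (753 - 491.67) × 5/9 = 145.1833°C.
Linearly onto the Delisle scale: 150 + (145.1833 / 100) × (0 - 150) = -67.8°De.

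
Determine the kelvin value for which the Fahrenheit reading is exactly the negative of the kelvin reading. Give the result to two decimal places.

Let K be the kelvin reading. The Fahrenheit reading is F = 1.8·K - 459.67.
Require F = -1·K: 1.8·K - 459.67 = -1·K.
(2.8)·K = 459.67  ⇒  K = 164.17.

164.17 K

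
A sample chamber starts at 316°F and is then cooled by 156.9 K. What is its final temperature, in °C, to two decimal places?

0.88°C

Initial temperature in Celsius: (316 - 32) × 5/9 = 157.7778°C.
The 156.9 K change is an interval; Kelvin and Celsius degrees are the same size, so ΔC = -156.9°C.
Final Celsius temperature: 157.7778 - 156.9000 = 0.8778°C.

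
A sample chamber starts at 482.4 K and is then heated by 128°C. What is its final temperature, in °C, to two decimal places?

Initial temperature in Celsius: 482.4 - 273.15 = 209.2500°C.
Final Celsius temperature: 209.2500 + 128.0000 = 337.2500°C.

337.25°C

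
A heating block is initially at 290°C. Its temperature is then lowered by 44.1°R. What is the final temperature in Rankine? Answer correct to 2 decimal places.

969.57°R

The 44.1°R change is an interval, so only the factor 5/9 applies: -44.1 × 5/9 = -24.5000°C.
Final Celsius temperature: 290.0000 - 24.5000 = 265.5000°C.
In Rankine: 265.5000 × 1.8 + 491.67 = 969.57°R.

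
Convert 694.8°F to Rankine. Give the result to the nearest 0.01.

1154.47°R

In Celsius: (694.8 - 32) × 5/9 = 368.2222°C.
In Rankine: 368.2222 × 1.8 + 491.67 = 1154.47°R.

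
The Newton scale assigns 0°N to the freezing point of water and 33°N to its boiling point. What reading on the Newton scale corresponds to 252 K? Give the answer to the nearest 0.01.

-6.98°N

First in Celsius: 252 - 273.15 = -21.1500°C.
Linearly onto the Newton scale: 0 + (-21.1500 / 100) × (33 - 0) = -6.98°N.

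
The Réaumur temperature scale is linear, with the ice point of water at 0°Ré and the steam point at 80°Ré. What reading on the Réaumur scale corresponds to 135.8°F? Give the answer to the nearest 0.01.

46.13°Ré

First in Celsius: (135.8 - 32) × 5/9 = 57.6667°C.
Linearly onto the Réaumur scale: 0 + (57.6667 / 100) × (80 - 0) = 46.13°Ré.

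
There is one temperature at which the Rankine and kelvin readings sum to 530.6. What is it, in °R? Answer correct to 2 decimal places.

341.10°R

Let R be the Rankine reading. The kelvin reading is K = 5/9·R.
Require R + K = 530.6: (14/9)·R = 530.6.
R = (530.6) / (14/9) = 341.10.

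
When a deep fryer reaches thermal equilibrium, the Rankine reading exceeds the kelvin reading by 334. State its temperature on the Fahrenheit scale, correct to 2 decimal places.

Let x be the kelvin reading; then the Rankine reading is 1.8·x.
(1.8·x) - x = 334  ⇒  (0.8)·x = 334  ⇒  x = 417.5000 K.
In Celsius: 417.5 - 273.15 = 144.3500°C.
In Fahrenheit: 144.3500 × 1.8 + 32 = 291.83°F.

291.83°F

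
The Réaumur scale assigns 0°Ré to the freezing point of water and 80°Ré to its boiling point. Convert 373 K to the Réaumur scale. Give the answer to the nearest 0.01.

First in Celsius: 373 - 273.15 = 99.8500°C.
Linearly onto the Réaumur scale: 0 + (99.8500 / 100) × (80 - 0) = 79.88°Ré.

79.88°Ré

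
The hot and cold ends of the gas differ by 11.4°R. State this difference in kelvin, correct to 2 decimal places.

An interval of 1°R corresponds to 5/9 K.
11.4 × 5/9 = 6.33.

6.33 K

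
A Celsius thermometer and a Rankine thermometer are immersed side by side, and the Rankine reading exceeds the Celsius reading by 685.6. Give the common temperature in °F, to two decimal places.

Let x be the Celsius reading; then the Rankine reading is 1.8·x + 491.67.
(1.8·x + 491.67) - x = 685.6  ⇒  (0.8)·x = 193.93  ⇒  x = 242.4125°C.
In Fahrenheit: 242.4125 × 1.8 + 32 = 468.34°F.

468.34°F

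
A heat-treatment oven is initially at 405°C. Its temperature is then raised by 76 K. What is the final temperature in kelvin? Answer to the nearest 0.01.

The 76 K change is an interval; Kelvin and Celsius degrees are the same size, so ΔC = +76°C.
Final Celsius temperature: 405.0000 + 76.0000 = 481.0000°C.
In kelvin: 481.0000 + 273.15 = 754.15 K.

754.15 K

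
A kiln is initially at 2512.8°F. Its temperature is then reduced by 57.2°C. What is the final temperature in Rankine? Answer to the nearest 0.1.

2869.5°R

Initial temperature in Celsius: (2512.8 - 32) × 5/9 = 1378.2222°C.
Final Celsius temperature: 1378.2222 - 57.2000 = 1321.0222°C.
In Rankine: 1321.0222 × 1.8 + 491.67 = 2869.5°R.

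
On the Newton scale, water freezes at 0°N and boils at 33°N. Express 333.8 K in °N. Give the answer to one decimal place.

First in Celsius: 333.8 - 273.15 = 60.6500°C.
Linearly onto the Newton scale: 0 + (60.6500 / 100) × (33 - 0) = 20.0°N.

20.0°N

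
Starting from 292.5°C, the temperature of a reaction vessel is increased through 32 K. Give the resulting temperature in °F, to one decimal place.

616.1°F

The 32 K change is an interval; Kelvin and Celsius degrees are the same size, so ΔC = +32°C.
Final Celsius temperature: 292.5000 + 32.0000 = 324.5000°C.
In Fahrenheit: 324.5000 × 1.8 + 32 = 616.1°F.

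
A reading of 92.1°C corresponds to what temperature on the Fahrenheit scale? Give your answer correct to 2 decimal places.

197.78°F

In Fahrenheit: 92.1000 × 1.8 + 32 = 197.78°F.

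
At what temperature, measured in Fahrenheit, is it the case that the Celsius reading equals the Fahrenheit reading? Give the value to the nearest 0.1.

Let F be the Fahrenheit reading. The Celsius reading is C = 5/9·F - 17.7778.
Set C = F: 5/9·F - 17.7778 = F.
(-4/9)·F = 17.7778  ⇒  F = -40.0.

-40.0°F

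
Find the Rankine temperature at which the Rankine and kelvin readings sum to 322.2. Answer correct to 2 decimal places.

207.13°R

Let R be the Rankine reading. The kelvin reading is K = 5/9·R.
Require R + K = 322.2: (14/9)·R = 322.2.
R = (322.2) / (14/9) = 207.13.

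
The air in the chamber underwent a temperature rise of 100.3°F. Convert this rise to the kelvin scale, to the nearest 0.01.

Only the scale ratio 5/9 matters for a change in temperature.
100.3 × 5/9 = 55.72.

55.72 K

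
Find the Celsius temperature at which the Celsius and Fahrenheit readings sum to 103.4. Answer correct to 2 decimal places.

25.50°C

Let C be the Celsius reading. The Fahrenheit reading is F = 1.8·C + 32.
Require C + F = 103.4: (2.8)·C + 32 = 103.4.
C = (103.4 - 32) / (2.8) = 25.50.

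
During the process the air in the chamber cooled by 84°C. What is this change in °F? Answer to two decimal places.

For a temperature interval the offset drops out; only the factor 1.8 applies.
84 × 1.8 = 151.20.

151.20°F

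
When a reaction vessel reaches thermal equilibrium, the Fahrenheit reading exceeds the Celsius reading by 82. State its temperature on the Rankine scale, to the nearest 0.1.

604.2°R

Let x be the Celsius reading; then the Fahrenheit reading is 1.8·x + 32.
(1.8·x + 32) - x = 82  ⇒  (0.8)·x = 50  ⇒  x = 62.5000°C.
In Rankine: 62.5000 × 1.8 + 491.67 = 604.2°R.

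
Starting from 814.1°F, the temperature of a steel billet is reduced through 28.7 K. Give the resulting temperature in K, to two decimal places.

Initial temperature in Celsius: (814.1 - 32) × 5/9 = 434.5000°C.
The 28.7 K change is an interval; Kelvin and Celsius degrees are the same size, so ΔC = -28.7°C.
Final Celsius temperature: 434.5000 - 28.7000 = 405.8000°C.
In kelvin: 405.8000 + 273.15 = 678.95 K.

678.95 K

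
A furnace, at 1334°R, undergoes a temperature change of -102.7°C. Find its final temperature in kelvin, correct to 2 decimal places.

Initial temperature in Celsius: (1334 - 491.67) × 5/9 = 467.9611°C.
Final Celsius temperature: 467.9611 - 102.7000 = 365.2611°C.
In kelvin: 365.2611 + 273.15 = 638.41 K.

638.41 K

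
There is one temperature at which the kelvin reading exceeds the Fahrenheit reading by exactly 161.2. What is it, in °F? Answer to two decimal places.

Let F be the Fahrenheit reading. The kelvin reading is K = 5/9·F + 255.372.
Require K - F = 161.2: (-4/9)·F + 255.372 = 161.2.
F = (161.2 - 255.372) / (-4/9) = 211.89.

211.89°F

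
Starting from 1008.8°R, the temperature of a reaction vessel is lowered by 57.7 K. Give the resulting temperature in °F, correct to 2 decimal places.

445.27°F

Initial temperature in Celsius: (1008.8 - 491.67) × 5/9 = 287.2944°C.
The 57.7 K change is an interval; Kelvin and Celsius degrees are the same size, so ΔC = -57.7°C.
Final Celsius temperature: 287.2944 - 57.7000 = 229.5944°C.
In Fahrenheit: 229.5944 × 1.8 + 32 = 445.27°F.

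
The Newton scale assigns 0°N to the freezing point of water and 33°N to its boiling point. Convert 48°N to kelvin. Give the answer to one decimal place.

Linear interpolation between the fixed points: C = (48 - 0) × 100 / (33 - 0) = 145.4545°C.
Then 145.4545 + 273.15 = 418.6 K.

418.6 K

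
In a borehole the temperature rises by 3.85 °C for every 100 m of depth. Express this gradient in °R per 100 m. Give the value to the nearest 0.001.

6.930 °R/100 m

The quantity depends on a temperature interval, so only the ratio of degree sizes applies; the offset between the scales is irrelevant.
A change of 1°C is a change of 1.8°R, so 3.85 × 1.8 = 6.930.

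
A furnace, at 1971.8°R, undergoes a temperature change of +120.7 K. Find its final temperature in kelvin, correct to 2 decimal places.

1216.14 K

Initial temperature in Celsius: (1971.8 - 491.67) × 5/9 = 822.2944°C.
The 120.7 K change is an interval; Kelvin and Celsius degrees are the same size, so ΔC = +120.7°C.
Final Celsius temperature: 822.2944 + 120.7000 = 942.9944°C.
In kelvin: 942.9944 + 273.15 = 1216.14 K.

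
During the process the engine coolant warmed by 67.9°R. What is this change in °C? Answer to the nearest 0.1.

37.7°C

Only the scale ratio 5/9 matters for a change in temperature.
67.9 × 5/9 = 37.7.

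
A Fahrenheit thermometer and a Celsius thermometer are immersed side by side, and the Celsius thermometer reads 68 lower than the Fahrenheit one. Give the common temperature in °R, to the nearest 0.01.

572.67°R

Let x be the Fahrenheit reading; then the Celsius reading is 5/9·x - 17.7778.
(5/9·x - 17.7778) - x = -68  ⇒  (-4/9)·x = -50.2222  ⇒  x = 113.0000°F.
In Celsius: (113 - 32) × 5/9 = 45.0000°C.
In Rankine: 45.0000 × 1.8 + 491.67 = 572.67°R.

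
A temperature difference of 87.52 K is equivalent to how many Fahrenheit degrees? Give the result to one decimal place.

157.5°F

Only the scale ratio 1.8 matters for a change in temperature.
87.52 × 1.8 = 157.5.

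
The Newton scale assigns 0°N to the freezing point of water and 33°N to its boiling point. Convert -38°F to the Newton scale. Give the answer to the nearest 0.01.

-12.83°N

First in Celsius: (-38 - 32) × 5/9 = -38.8889°C.
Linearly onto the Newton scale: 0 + (-38.8889 / 100) × (33 - 0) = -12.83°N.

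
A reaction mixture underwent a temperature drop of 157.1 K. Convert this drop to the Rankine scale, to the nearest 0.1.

282.8°R

For a temperature interval the offset drops out; only the factor 1.8 applies.
157.1 × 1.8 = 282.8.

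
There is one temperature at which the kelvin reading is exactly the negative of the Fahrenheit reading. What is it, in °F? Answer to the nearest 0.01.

-164.17°F

Let F be the Fahrenheit reading. The kelvin reading is K = 5/9·F + 255.372.
Require K = -1·F: 5/9·F + 255.372 = -1·F.
(14/9)·F = -255.372  ⇒  F = -164.17.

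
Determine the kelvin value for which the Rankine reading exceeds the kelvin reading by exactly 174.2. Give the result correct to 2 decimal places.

Let K be the kelvin reading. The Rankine reading is R = 1.8·K.
Require R - K = 174.2: (0.8)·K = 174.2.
K = (174.2) / (0.8) = 217.75.

217.75 K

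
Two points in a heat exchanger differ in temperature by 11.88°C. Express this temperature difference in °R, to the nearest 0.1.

21.4°R

For a temperature interval the offset drops out; only the factor 1.8 applies.
11.88 × 1.8 = 21.4.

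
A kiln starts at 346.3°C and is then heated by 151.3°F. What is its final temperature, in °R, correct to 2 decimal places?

The 151.3°F change is an interval, so only the factor 5/9 applies: +151.3 × 5/9 = +84.0556°C.
Final Celsius temperature: 346.3000 + 84.0556 = 430.3556°C.
In Rankine: 430.3556 × 1.8 + 491.67 = 1266.31°R.

1266.31°R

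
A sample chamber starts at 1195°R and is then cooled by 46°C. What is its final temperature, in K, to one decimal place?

Initial temperature in Celsius: (1195 - 491.67) × 5/9 = 390.7389°C.
Final Celsius temperature: 390.7389 - 46.0000 = 344.7389°C.
In kelvin: 344.7389 + 273.15 = 617.9 K.

617.9 K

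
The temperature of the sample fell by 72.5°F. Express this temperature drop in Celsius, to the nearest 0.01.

40.28°C

For a temperature interval the offset drops out; only the factor 5/9 applies.
72.5 × 5/9 = 40.28.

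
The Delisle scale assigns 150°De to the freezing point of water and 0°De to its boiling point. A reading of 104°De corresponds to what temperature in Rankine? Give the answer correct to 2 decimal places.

Linear interpolation between the fixed points: C = (104 - 150) × 100 / (0 - 150) = 30.6667°C.
Then 30.6667 × 1.8 + 491.67 = 546.87°R.

546.87°R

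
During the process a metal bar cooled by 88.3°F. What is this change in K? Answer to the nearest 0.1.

49.1 K

Only the scale ratio 5/9 matters for a change in temperature.
88.3 × 5/9 = 49.1.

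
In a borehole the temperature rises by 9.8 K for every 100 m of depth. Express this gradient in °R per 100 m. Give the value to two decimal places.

17.64 °R/100 m

Since only a temperature interval is involved, the additive offset between the scales drops out.
A change of 1 K is a change of 1.8°R, so 9.8 × 1.8 = 17.64.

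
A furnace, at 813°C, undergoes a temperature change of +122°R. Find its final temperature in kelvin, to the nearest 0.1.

The 122°R change is an interval, so only the factor 5/9 applies: +122 × 5/9 = +67.7778°C.
Final Celsius temperature: 813.0000 + 67.7778 = 880.7778°C.
In kelvin: 880.7778 + 273.15 = 1153.9 K.

1153.9 K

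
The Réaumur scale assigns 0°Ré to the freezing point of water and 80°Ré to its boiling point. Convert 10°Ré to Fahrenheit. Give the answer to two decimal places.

54.50°F

Linear interpolation between the fixed points: C = (10 - 0) × 100 / (80 - 0) = 12.5000°C.
Then 12.5000 × 1.8 + 32 = 54.50°F.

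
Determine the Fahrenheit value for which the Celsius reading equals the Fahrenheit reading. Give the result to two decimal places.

Let F be the Fahrenheit reading. The Celsius reading is C = 5/9·F - 17.7778.
Set C = F: 5/9·F - 17.7778 = F.
(-4/9)·F = 17.7778  ⇒  F = -40.00.

-40.00°F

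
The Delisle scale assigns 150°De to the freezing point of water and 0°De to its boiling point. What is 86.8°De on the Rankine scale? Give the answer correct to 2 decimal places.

Linear interpolation between the fixed points: C = (86.8 - 150) × 100 / (0 - 150) = 42.1333°C.
Then 42.1333 × 1.8 + 491.67 = 567.51°R.

567.51°R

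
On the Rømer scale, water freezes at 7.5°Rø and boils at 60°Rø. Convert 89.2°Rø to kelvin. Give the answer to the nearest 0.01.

428.77 K

Linear interpolation between the fixed points: C = (89.2 - 7.5) × 100 / (60 - 7.5) = 155.6190°C.
Then 155.6190 + 273.15 = 428.77 K.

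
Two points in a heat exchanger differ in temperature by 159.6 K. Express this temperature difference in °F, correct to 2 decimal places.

Only the scale ratio 1.8 matters for a change in temperature.
159.6 × 1.8 = 287.28.

287.28°F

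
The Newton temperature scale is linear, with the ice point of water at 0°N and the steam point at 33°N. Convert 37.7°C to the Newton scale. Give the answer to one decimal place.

Linearly onto the Newton scale: 0 + (37.7000 / 100) × (33 - 0) = 12.4°N.

12.4°N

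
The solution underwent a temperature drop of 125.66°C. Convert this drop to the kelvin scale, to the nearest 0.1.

Celsius and kelvin degrees are the same size, so the interval is unchanged: 125.7.

125.7 K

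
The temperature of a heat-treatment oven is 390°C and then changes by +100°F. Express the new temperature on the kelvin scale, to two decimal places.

The 100°F change is an interval, so only the factor 5/9 applies: +100 × 5/9 = +55.5556°C.
Final Celsius temperature: 390.0000 + 55.5556 = 445.5556°C.
In kelvin: 445.5556 + 273.15 = 718.71 K.

718.71 K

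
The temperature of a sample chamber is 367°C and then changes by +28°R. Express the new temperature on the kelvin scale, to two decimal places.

655.71 K

The 28°R change is an interval, so only the factor 5/9 applies: +28 × 5/9 = +15.5556°C.
Final Celsius temperature: 367.0000 + 15.5556 = 382.5556°C.
In kelvin: 382.5556 + 273.15 = 655.71 K.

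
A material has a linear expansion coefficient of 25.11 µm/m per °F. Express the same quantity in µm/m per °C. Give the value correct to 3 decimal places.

45.198 µm/m per °C

The quantity depends on a temperature interval, so only the ratio of degree sizes applies; the offset between the scales is irrelevant.
A change of 1°C is a change of 1.8°F, so per °C the value is 25.11 × 1.8 = 45.198.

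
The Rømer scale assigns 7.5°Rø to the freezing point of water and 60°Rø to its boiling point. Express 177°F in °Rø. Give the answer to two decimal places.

49.79°Rø

First in Celsius: (177 - 32) × 5/9 = 80.5556°C.
Linearly onto the Rømer scale: 7.5 + (80.5556 / 100) × (60 - 7.5) = 49.79°Rø.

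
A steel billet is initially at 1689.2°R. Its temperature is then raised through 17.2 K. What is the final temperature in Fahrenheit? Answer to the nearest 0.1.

Initial temperature in Celsius: (1689.2 - 491.67) × 5/9 = 665.2944°C.
The 17.2 K change is an interval; Kelvin and Celsius degrees are the same size, so ΔC = +17.2°C.
Final Celsius temperature: 665.2944 + 17.2000 = 682.4944°C.
In Fahrenheit: 682.4944 × 1.8 + 32 = 1260.5°F.

1260.5°F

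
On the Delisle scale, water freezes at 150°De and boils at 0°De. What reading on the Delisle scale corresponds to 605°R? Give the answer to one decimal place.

55.6°De

First in Celsius: (605 - 491.67) × 5/9 = 62.9611°C.
Linearly onto the Delisle scale: 150 + (62.9611 / 100) × (0 - 150) = 55.6°De.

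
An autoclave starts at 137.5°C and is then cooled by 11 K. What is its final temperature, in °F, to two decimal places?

259.70°F

The 11 K change is an interval; Kelvin and Celsius degrees are the same size, so ΔC = -11°C.
Final Celsius temperature: 137.5000 - 11.0000 = 126.5000°C.
In Fahrenheit: 126.5000 × 1.8 + 32 = 259.70°F.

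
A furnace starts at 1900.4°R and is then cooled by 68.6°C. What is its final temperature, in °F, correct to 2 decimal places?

1317.25°F

Initial temperature in Celsius: (1900.4 - 491.67) × 5/9 = 782.6278°C.
Final Celsius temperature: 782.6278 - 68.6000 = 714.0278°C.
In Fahrenheit: 714.0278 × 1.8 + 32 = 1317.25°F.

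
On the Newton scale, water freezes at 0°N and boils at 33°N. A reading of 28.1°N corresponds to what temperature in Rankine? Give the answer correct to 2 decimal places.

Linear interpolation between the fixed points: C = (28.1 - 0) × 100 / (33 - 0) = 85.1515°C.
Then 85.1515 × 1.8 + 491.67 = 644.94°R.

644.94°R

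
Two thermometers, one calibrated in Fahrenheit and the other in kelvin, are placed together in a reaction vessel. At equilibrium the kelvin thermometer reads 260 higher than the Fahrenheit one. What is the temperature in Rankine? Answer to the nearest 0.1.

Let x be the Fahrenheit reading; then the kelvin reading is 5/9·x + 255.372.
(5/9·x + 255.372) - x = 260  ⇒  (-4/9)·x = 4.62778  ⇒  x = -10.4125°F.
In Celsius: (-10.4125 - 32) × 5/9 = -23.5625°C.
In Rankine: -23.5625 × 1.8 + 491.67 = 449.3°R.

449.3°R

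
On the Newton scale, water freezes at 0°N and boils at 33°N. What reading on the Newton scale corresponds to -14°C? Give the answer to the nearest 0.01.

-4.62°N

Linearly onto the Newton scale: 0 + (-14.0000 / 100) × (33 - 0) = -4.62°N.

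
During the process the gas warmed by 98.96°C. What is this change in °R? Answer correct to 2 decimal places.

Only the scale ratio 1.8 matters for a change in temperature.
98.96 × 1.8 = 178.13.

178.13°R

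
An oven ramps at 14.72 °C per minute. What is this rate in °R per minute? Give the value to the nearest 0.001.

26.496 °R/minute

The quantity depends on a temperature interval, so only the ratio of degree sizes applies; the offset between the scales is irrelevant.
A change of 1°C is a change of 1.8°R, so 14.72 × 1.8 = 26.496.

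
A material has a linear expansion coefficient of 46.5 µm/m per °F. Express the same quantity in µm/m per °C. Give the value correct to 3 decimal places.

83.700 µm/m per °C

The quantity depends on a temperature interval, so only the ratio of degree sizes applies; the offset between the scales is irrelevant.
A change of 1°C is a change of 1.8°F, so per °C the value is 46.5 × 1.8 = 83.700.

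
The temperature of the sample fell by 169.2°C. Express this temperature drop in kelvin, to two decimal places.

169.20 K

Celsius and kelvin degrees are the same size, so the interval is unchanged: 169.20.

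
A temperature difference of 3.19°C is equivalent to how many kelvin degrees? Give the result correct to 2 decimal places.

Celsius and kelvin degrees are the same size, so the interval is unchanged: 3.19.

3.19 K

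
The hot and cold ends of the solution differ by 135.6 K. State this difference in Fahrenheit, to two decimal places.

An interval of 1 K corresponds to 1.8°F.
135.6 × 1.8 = 244.08.

244.08°F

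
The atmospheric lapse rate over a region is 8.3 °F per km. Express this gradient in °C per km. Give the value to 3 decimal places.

4.611 °C/km

The quantity depends on a temperature interval, so only the ratio of degree sizes applies; the offset between the scales is irrelevant.
A change of 1°F is a change of 5/9°C, so 8.3 × 5/9 = 4.611.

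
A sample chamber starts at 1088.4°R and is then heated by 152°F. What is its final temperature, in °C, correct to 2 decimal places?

Initial temperature in Celsius: (1088.4 - 491.67) × 5/9 = 331.5167°C.
The 152°F change is an interval, so only the factor 5/9 applies: +152 × 5/9 = +84.4444°C.
Final Celsius temperature: 331.5167 + 84.4444 = 415.9611°C.

415.96°C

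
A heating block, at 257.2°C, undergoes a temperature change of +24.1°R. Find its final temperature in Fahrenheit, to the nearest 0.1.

519.1°F

The 24.1°R change is an interval, so only the factor 5/9 applies: +24.1 × 5/9 = +13.3889°C.
Final Celsius temperature: 257.2000 + 13.3889 = 270.5889°C.
In Fahrenheit: 270.5889 × 1.8 + 32 = 519.1°F.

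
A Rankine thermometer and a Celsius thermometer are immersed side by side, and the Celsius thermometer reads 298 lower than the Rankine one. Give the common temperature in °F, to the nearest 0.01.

Let x be the Rankine reading; then the Celsius reading is 5/9·x - 273.15.
(5/9·x - 273.15) - x = -298  ⇒  (-4/9)·x = -24.85  ⇒  x = 55.9125°R.
In Celsius: (55.9125 - 491.67) × 5/9 = -242.0875°C.
In Fahrenheit: -242.0875 × 1.8 + 32 = -403.76°F.

-403.76°F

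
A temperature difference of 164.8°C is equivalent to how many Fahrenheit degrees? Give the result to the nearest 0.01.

296.64°F

Only the scale ratio 1.8 matters for a change in temperature.
164.8 × 1.8 = 296.64.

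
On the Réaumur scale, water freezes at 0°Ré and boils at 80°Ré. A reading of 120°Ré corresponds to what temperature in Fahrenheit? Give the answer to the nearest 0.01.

302.00°F

Linear interpolation between the fixed points: C = (120 - 0) × 100 / (80 - 0) = 150.0000°C.
Then 150.0000 × 1.8 + 32 = 302.00°F.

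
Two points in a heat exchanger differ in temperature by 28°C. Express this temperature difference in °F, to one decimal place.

50.4°F

An interval of 1°C corresponds to 1.8°F.
28 × 1.8 = 50.4.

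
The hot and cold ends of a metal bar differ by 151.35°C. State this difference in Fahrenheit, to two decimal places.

For a temperature interval the offset drops out; only the factor 1.8 applies.
151.35 × 1.8 = 272.43.

272.43°F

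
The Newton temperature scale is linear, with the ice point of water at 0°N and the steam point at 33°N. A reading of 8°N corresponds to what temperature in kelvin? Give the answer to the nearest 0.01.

297.39 K

Linear interpolation between the fixed points: C = (8 - 0) × 100 / (33 - 0) = 24.2424°C.
Then 24.2424 + 273.15 = 297.39 K.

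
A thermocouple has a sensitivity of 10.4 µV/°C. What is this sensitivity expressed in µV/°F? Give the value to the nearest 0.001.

Since only a temperature interval is involved, the additive offset between the scales drops out.
A change of 1°F is a change of 5/9°C, so per °F the value is 10.4 × 5/9 = 5.778.

5.778 µV/°F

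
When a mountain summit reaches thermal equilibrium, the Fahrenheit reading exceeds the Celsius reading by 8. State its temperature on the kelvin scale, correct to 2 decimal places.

Let x be the Fahrenheit reading; then the Celsius reading is 5/9·x - 17.7778.
(5/9·x - 17.7778) - x = -8  ⇒  (-4/9)·x = 88/9  ⇒  x = -22.0000°F.
In Celsius: (-22 - 32) × 5/9 = -30.0000°C.
In kelvin: -30.0000 + 273.15 = 243.15 K.

243.15 K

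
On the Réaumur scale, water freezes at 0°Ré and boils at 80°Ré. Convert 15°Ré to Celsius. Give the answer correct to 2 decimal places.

18.75°C

Linear interpolation between the fixed points: C = (15 - 0) × 100 / (80 - 0) = 18.7500°C.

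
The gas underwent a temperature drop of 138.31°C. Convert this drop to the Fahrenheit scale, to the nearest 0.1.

Only the scale ratio 1.8 matters for a change in temperature.
138.31 × 1.8 = 249.0.

249.0°F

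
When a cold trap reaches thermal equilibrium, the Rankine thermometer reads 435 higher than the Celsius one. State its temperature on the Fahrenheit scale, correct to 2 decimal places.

-95.51°F

Let x be the Celsius reading; then the Rankine reading is 1.8·x + 491.67.
(1.8·x + 491.67) - x = 435  ⇒  (0.8)·x = -56.67  ⇒  x = -70.8375°C.
In Fahrenheit: -70.8375 × 1.8 + 32 = -95.51°F.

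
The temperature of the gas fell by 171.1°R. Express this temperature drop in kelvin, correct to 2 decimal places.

95.06 K

Only the scale ratio 5/9 matters for a change in temperature.
171.1 × 5/9 = 95.06.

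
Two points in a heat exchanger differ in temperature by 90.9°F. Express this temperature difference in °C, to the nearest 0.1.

Only the scale ratio 5/9 matters for a change in temperature.
90.9 × 5/9 = 50.5.

50.5°C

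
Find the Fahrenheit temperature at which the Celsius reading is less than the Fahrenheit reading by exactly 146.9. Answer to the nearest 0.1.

290.5°F

Let F be the Fahrenheit reading. The Celsius reading is C = 5/9·F - 17.7778.
Require C - F = -146.9: (-4/9)·F - 17.7778 = -146.9.
F = (-146.9 + 17.7778) / (-4/9) = 290.5.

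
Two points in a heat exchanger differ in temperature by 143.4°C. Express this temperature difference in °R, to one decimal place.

258.1°R

Only the scale ratio 1.8 matters for a change in temperature.
143.4 × 1.8 = 258.1.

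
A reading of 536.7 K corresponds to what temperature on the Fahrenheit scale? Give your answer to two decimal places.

506.39°F

In Celsius: 536.7 - 273.15 = 263.5500°C.
In Fahrenheit: 263.5500 × 1.8 + 32 = 506.39°F.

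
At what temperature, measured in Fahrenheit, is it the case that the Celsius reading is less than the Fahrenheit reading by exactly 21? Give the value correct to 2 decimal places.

Let F be the Fahrenheit reading. The Celsius reading is C = 5/9·F - 17.7778.
Require C - F = -21: (-4/9)·F - 17.7778 = -21.
F = (-21 + 17.7778) / (-4/9) = 7.25.

7.25°F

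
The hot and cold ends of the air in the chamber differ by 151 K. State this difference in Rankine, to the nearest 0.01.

271.80°R

An interval of 1 K corresponds to 1.8°R.
151 × 1.8 = 271.80.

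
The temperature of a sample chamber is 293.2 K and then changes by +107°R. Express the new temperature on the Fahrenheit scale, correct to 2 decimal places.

Initial temperature in Celsius: 293.2 - 273.15 = 20.0500°C.
The 107°R change is an interval, so only the factor 5/9 applies: +107 × 5/9 = +59.4444°C.
Final Celsius temperature: 20.0500 + 59.4444 = 79.4944°C.
In Fahrenheit: 79.4944 × 1.8 + 32 = 175.09°F.

175.09°F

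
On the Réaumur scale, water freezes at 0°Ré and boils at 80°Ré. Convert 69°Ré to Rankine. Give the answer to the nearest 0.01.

646.92°R

Linear interpolation between the fixed points: C = (69 - 0) × 100 / (80 - 0) = 86.2500°C.
Then 86.2500 × 1.8 + 491.67 = 646.92°R.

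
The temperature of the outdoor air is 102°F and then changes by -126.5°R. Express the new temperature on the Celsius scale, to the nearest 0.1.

-31.4°C

Initial temperature in Celsius: (102 - 32) × 5/9 = 38.8889°C.
The 126.5°R change is an interval, so only the factor 5/9 applies: -126.5 × 5/9 = -70.2778°C.
Final Celsius temperature: 38.8889 - 70.2778 = -31.3889°C.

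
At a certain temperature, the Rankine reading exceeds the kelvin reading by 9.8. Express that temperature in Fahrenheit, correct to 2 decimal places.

Let x be the Rankine reading; then the kelvin reading is 5/9·x.
(5/9·x) - x = -9.8  ⇒  (-4/9)·x = -9.8  ⇒  x = 22.0500°R.
In Celsius: (22.05 - 491.67) × 5/9 = -260.9000°C.
In Fahrenheit: -260.9000 × 1.8 + 32 = -437.62°F.

-437.62°F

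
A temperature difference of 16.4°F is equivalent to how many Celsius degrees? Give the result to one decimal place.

An interval of 1°F corresponds to 5/9°C.
16.4 × 5/9 = 9.1.

9.1°C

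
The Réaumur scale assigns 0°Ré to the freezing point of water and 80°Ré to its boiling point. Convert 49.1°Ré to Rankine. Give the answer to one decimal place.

Linear interpolation between the fixed points: C = (49.1 - 0) × 100 / (80 - 0) = 61.3750°C.
Then 61.3750 × 1.8 + 491.67 = 602.1°R.

602.1°R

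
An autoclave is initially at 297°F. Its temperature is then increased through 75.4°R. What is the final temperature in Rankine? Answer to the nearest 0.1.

832.1°R

Initial temperature in Celsius: (297 - 32) × 5/9 = 147.2222°C.
The 75.4°R change is an interval, so only the factor 5/9 applies: +75.4 × 5/9 = +41.8889°C.
Final Celsius temperature: 147.2222 + 41.8889 = 189.1111°C.
In Rankine: 189.1111 × 1.8 + 491.67 = 832.1°R.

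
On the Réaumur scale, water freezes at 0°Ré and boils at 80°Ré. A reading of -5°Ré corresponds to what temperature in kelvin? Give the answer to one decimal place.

266.9 K

Linear interpolation between the fixed points: C = (-5 - 0) × 100 / (80 - 0) = -6.2500°C.
Then -6.2500 + 273.15 = 266.9 K.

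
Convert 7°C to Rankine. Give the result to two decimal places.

504.27°R

In Rankine: 7.0000 × 1.8 + 491.67 = 504.27°R.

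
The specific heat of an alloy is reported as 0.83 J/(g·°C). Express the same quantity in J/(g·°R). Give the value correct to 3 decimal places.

0.461 J/(g·°R)

The quantity depends on a temperature interval, so only the ratio of degree sizes applies; the offset between the scales is irrelevant.
A change of 1°R is a change of 5/9°C, so per °R the value is 0.83 × 5/9 = 0.461.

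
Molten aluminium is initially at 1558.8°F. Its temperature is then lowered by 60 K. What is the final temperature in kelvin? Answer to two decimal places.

Initial temperature in Celsius: (1558.8 - 32) × 5/9 = 848.2222°C.
The 60 K change is an interval; Kelvin and Celsius degrees are the same size, so ΔC = -60°C.
Final Celsius temperature: 848.2222 - 60.0000 = 788.2222°C.
In kelvin: 788.2222 + 273.15 = 1061.37 K.

1061.37 K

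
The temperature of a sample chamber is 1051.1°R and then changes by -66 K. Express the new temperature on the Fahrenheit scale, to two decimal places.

Initial temperature in Celsius: (1051.1 - 491.67) × 5/9 = 310.7944°C.
The 66 K change is an interval; Kelvin and Celsius degrees are the same size, so ΔC = -66°C.
Final Celsius temperature: 310.7944 - 66.0000 = 244.7944°C.
In Fahrenheit: 244.7944 × 1.8 + 32 = 472.63°F.

472.63°F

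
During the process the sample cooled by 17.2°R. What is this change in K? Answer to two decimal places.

9.56 K

For a temperature interval the offset drops out; only the factor 5/9 applies.
17.2 × 5/9 = 9.56.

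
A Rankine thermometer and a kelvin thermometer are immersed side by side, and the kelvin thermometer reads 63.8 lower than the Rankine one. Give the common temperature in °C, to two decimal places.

Let x be the Rankine reading; then the kelvin reading is 5/9·x.
(5/9·x) - x = -63.8  ⇒  (-4/9)·x = -63.8  ⇒  x = 143.5500°R.
In Celsius: (143.55 - 491.67) × 5/9 = -193.40°C.

-193.40°C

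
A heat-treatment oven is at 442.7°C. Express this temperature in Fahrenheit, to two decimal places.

In Fahrenheit: 442.7000 × 1.8 + 32 = 828.86°F.

828.86°F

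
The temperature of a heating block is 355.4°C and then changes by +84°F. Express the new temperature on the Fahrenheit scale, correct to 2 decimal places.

The 84°F change is an interval, so only the factor 5/9 applies: +84 × 5/9 = +46.6667°C.
Final Celsius temperature: 355.4000 + 46.6667 = 402.0667°C.
In Fahrenheit: 402.0667 × 1.8 + 32 = 755.72°F.

755.72°F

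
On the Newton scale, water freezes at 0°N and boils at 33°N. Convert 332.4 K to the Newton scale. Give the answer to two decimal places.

19.55°N

First in Celsius: 332.4 - 273.15 = 59.2500°C.
Linearly onto the Newton scale: 0 + (59.2500 / 100) × (33 - 0) = 19.55°N.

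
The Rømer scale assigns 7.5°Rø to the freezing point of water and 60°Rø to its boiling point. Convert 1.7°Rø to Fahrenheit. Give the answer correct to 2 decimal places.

Linear interpolation between the fixed points: C = (1.7 - 7.5) × 100 / (60 - 7.5) = -11.0476°C.
Then -11.0476 × 1.8 + 32 = 12.11°F.

12.11°F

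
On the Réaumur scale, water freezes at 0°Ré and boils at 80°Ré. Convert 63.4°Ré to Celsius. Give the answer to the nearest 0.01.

79.25°C

Linear interpolation between the fixed points: C = (63.4 - 0) × 100 / (80 - 0) = 79.2500°C.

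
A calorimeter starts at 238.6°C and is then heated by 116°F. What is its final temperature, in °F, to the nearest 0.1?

577.5°F

The 116°F change is an interval, so only the factor 5/9 applies: +116 × 5/9 = +64.4444°C.
Final Celsius temperature: 238.6000 + 64.4444 = 303.0444°C.
In Fahrenheit: 303.0444 × 1.8 + 32 = 577.5°F.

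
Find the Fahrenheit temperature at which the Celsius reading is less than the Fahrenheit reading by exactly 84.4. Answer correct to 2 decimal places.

149.90°F

Let F be the Fahrenheit reading. The Celsius reading is C = 5/9·F - 17.7778.
Require C - F = -84.4: (-4/9)·F - 17.7778 = -84.4.
F = (-84.4 + 17.7778) / (-4/9) = 149.90.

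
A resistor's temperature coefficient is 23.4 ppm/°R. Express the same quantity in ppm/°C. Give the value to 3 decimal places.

42.120 ppm/°C

The quantity depends on a temperature interval, so only the ratio of degree sizes applies; the offset between the scales is irrelevant.
A change of 1°C is a change of 1.8°R, so per °C the value is 23.4 × 1.8 = 42.120.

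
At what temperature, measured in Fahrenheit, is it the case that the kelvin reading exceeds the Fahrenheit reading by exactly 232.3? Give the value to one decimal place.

Let F be the Fahrenheit reading. The kelvin reading is K = 5/9·F + 255.372.
Require K - F = 232.3: (-4/9)·F + 255.372 = 232.3.
F = (232.3 - 255.372) / (-4/9) = 51.9.

51.9°F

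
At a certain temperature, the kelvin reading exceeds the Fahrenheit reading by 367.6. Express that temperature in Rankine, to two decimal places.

207.16°R

Let x be the kelvin reading; then the Fahrenheit reading is 1.8·x - 459.67.
(1.8·x - 459.67) - x = -367.6  ⇒  (0.8)·x = 92.07  ⇒  x = 115.0875 K.
In Celsius: 115.0875 - 273.15 = -158.0625°C.
In Rankine: -158.0625 × 1.8 + 491.67 = 207.16°R.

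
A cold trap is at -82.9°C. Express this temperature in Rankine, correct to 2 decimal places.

In Rankine: -82.9000 × 1.8 + 491.67 = 342.45°R.

342.45°R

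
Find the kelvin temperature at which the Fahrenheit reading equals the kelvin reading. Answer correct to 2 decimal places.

574.59 K

Let K be the kelvin reading. The Fahrenheit reading is F = 1.8·K - 459.67.
Set F = K: 1.8·K - 459.67 = K.
(0.8)·K = 459.67  ⇒  K = 574.59.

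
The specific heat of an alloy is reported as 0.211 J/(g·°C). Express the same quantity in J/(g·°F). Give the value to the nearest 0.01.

Since only a temperature interval is involved, the additive offset between the scales drops out.
A change of 1°F is a change of 5/9°C, so per °F the value is 0.211 × 5/9 = 0.12.

0.12 J/(g·°F)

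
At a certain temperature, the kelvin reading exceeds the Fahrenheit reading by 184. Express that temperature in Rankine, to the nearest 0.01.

Let x be the kelvin reading; then the Fahrenheit reading is 1.8·x - 459.67.
(1.8·x - 459.67) - x = -184  ⇒  (0.8)·x = 275.67  ⇒  x = 344.5875 K.
In Celsius: 344.5875 - 273.15 = 71.4375°C.
In Rankine: 71.4375 × 1.8 + 491.67 = 620.26°R.

620.26°R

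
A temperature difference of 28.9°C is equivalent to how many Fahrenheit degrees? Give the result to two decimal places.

52.02°F

An interval of 1°C corresponds to 1.8°F.
28.9 × 1.8 = 52.02.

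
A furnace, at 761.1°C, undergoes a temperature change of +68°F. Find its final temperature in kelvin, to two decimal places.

The 68°F change is an interval, so only the factor 5/9 applies: +68 × 5/9 = +37.7778°C.
Final Celsius temperature: 761.1000 + 37.7778 = 798.8778°C.
In kelvin: 798.8778 + 273.15 = 1072.03 K.

1072.03 K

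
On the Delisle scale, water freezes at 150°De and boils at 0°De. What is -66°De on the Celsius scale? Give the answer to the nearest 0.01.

144.00°C

Linear interpolation between the fixed points: C = (-66 - 150) × 100 / (0 - 150) = 144.0000°C.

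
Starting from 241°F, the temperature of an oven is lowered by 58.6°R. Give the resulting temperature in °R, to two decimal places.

Initial temperature in Celsius: (241 - 32) × 5/9 = 116.1111°C.
The 58.6°R change is an interval, so only the factor 5/9 applies: -58.6 × 5/9 = -32.5556°C.
Final Celsius temperature: 116.1111 - 32.5556 = 83.5556°C.
In Rankine: 83.5556 × 1.8 + 491.67 = 642.07°R.

642.07°R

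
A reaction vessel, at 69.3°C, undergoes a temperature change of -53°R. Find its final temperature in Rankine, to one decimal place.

The 53°R change is an interval, so only the factor 5/9 applies: -53 × 5/9 = -29.4444°C.
Final Celsius temperature: 69.3000 - 29.4444 = 39.8556°C.
In Rankine: 39.8556 × 1.8 + 491.67 = 563.4°R.

563.4°R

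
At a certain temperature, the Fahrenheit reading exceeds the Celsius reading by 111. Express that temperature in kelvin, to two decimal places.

371.90 K

Let x be the Celsius reading; then the Fahrenheit reading is 1.8·x + 32.
(1.8·x + 32) - x = 111  ⇒  (0.8)·x = 79  ⇒  x = 98.7500°C.
In kelvin: 98.7500 + 273.15 = 371.90 K.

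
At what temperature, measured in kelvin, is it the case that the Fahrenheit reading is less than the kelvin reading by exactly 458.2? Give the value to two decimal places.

Let K be the kelvin reading. The Fahrenheit reading is F = 1.8·K - 459.67.
Require F - K = -458.2: (0.8)·K - 459.67 = -458.2.
K = (-458.2 + 459.67) / (0.8) = 1.84.

1.84 K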